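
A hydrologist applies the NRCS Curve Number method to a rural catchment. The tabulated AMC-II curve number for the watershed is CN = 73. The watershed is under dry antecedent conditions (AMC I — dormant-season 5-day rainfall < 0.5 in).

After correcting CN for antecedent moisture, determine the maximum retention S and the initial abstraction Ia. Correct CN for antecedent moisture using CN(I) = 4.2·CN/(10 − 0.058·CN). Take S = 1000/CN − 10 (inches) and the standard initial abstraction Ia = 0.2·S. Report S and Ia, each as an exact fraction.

CN(I) from CN(II)=73: (4.2·73)/(10 − 0.058·73) = 51100/961 ≈ 53.174
Retention S: 1000/CN − 10 with CN=53.174 → S = 4500/511 ≈ 8.806 in
Ia = 0.2S: 0.2·8.806 = 1.761 in (exactly 900/511)

S = 4500/511 in ≈ 8.806 in; Ia = 900/511 in ≈ 1.761 in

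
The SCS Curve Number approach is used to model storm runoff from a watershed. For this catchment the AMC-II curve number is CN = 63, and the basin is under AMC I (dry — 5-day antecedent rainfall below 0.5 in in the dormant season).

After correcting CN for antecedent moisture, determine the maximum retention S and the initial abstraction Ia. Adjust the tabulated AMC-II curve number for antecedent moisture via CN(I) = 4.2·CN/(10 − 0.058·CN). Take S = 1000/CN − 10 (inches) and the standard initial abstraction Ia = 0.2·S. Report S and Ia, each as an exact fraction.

S = 18500/1323 in ≈ 13.983 in; Ia = 3700/1323 in ≈ 2.797 in

Dry (AMC I): CN(I) = 4.2·63/(10 − 0.058·63) = (1323/5)/(3173/500) = 132300/3173 ≈ 41.696
Max retention: S = 1000/(132300/3173) − 10 = 18500/1323 in (≈ 13.983 in)
Ia = 0.2·(18500/1323) = 3700/1323 in ≈ 2.797 in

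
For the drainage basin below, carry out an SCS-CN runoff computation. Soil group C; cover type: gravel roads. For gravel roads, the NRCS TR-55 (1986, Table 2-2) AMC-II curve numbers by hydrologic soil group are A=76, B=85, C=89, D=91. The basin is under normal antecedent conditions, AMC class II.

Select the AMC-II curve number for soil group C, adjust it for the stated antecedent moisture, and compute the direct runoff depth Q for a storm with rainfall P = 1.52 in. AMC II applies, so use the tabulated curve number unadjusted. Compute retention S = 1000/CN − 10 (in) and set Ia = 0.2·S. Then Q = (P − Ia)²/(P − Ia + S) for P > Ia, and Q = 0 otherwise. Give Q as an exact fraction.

NRCS table: gravel roads, soil group C → CN(II) = 89
CN(II) = 89; AMC II needs no correction.
Max retention: S = 1000/89 − 10 = 110/89 in (≈ 1.236 in)
Ia = 0.2·(110/89) = 22/89 in ≈ 0.247 in
P − Ia = 1.520 − 0.247 = 2832/2225 ≈ 1.273 in (> 0, runoff occurs)
Runoff Q = (P−Ia)²/(P−Ia+S) = (1.273)²/(1.273+1.236) = 4010112/6209975 ≈ 0.646 in

Q = 4010112/6209975 in ≈ 0.646 in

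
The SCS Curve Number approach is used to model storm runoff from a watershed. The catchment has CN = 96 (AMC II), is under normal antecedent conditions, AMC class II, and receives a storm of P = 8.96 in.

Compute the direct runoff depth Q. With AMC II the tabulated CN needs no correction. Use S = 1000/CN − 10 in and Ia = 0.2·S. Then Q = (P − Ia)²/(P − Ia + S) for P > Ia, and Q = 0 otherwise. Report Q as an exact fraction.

CN(II) = 96; AMC II needs no correction.
Retention S: 1000/CN − 10 with CN=96.000 → S = 5/12 ≈ 0.417 in
Initial abstraction Ia = S/5 = (5/12)/5 = 1/12 ≈ 0.083 in
P − Ia = 8.960 − 0.083 = 2663/300 ≈ 8.877 in (> 0, runoff occurs)
Q: (2663/300)² ÷ (697/75) = 7091569/836400 in (≈ 8.479 in)

Q = 7091569/836400 in ≈ 8.479 in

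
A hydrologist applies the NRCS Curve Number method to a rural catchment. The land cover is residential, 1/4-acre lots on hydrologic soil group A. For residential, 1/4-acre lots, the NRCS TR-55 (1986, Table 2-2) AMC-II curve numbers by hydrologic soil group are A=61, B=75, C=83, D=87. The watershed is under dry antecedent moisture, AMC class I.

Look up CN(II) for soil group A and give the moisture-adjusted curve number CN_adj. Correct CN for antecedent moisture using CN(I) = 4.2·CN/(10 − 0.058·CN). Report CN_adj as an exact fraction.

CN_adj = 42700/1077 ≈ 39.647

NRCS table: residential, 1/4-acre lots, soil group A → CN(II) = 61
CN(I) from CN(II)=61: (4.2·61)/(10 − 0.058·61) = 42700/1077 ≈ 39.647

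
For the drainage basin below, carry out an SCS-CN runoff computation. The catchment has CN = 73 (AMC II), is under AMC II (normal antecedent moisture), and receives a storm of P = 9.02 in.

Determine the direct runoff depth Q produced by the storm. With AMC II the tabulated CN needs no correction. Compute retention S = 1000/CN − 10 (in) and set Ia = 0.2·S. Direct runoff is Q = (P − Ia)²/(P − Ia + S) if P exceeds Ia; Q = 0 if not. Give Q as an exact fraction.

CN(II) = 73; AMC II needs no correction.
Max retention: S = 1000/73 − 10 = 270/73 in (≈ 3.699 in)
Ia = 0.2S: 0.2·3.699 = 0.740 in (exactly 54/73)
P − Ia = 9.020 − 0.740 = 30223/3650 ≈ 8.280 in (> 0, runoff occurs)
Q: (30223/3650)² ÷ (43723/3650) = 913429729/159588950 in (≈ 5.724 in)

Q = 913429729/159588950 in ≈ 5.724 in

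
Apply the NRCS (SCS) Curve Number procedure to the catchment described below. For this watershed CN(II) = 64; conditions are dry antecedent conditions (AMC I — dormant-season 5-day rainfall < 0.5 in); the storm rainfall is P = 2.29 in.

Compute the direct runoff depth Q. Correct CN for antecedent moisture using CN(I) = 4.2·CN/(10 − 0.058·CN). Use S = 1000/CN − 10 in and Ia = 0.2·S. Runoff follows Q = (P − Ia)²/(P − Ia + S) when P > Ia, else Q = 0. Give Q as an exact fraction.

Q = 0 in ≈ 0.000 in

Dry (AMC I): CN(I) = 4.2·64/(10 − 0.058·64) = (1344/5)/(786/125) = 5600/131 ≈ 42.748
Retention S: 1000/CN − 10 with CN=42.748 → S = 375/28 ≈ 13.393 in
Ia = 0.2·(375/28) = 75/28 in ≈ 2.679 in
P = 2.290 ≤ Ia = 2.679 in: entire storm abstracted, Q = 0.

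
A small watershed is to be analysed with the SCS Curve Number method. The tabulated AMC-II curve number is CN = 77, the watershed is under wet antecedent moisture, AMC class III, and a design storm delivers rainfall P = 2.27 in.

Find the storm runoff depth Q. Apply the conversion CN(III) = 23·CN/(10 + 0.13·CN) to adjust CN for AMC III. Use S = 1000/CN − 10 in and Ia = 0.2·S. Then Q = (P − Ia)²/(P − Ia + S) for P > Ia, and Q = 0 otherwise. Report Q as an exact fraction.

Wet (AMC III): CN(III) = 23·77/(10 + 0.13·77) = 1771/(2001/100) = 7700/87 ≈ 88.506
S = 1000/(7700/87) − 10 = 100/77 in ≈ 1.299 in
Ia = 0.2S: 0.2·1.299 = 0.260 in (exactly 20/77)
Since P=2.270 > Ia=0.260: effective rainfall P−Ia = 15479/7700 in
Q: (15479/7700)² ÷ (25479/7700) = 239599441/196188300 in (≈ 1.221 in)

Q = 239599441/196188300 in ≈ 1.221 in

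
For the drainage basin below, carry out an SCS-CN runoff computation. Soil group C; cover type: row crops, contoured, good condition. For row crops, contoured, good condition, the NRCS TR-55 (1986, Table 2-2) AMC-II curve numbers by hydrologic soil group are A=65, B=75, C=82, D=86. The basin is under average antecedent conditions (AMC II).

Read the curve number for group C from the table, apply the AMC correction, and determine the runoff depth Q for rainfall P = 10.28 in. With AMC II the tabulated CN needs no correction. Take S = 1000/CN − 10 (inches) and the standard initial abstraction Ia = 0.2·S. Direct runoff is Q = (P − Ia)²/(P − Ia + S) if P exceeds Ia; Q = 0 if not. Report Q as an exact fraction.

NRCS table: row crops, contoured, good condition, soil group C → CN(II) = 82
AMC II — tabulated CN = 82 applies directly.
Retention S: 1000/CN − 10 with CN=82.000 → S = 90/41 ≈ 2.195 in
Ia = 0.2S: 0.2·2.195 = 0.439 in (exactly 18/41)
Since P=10.280 > Ia=0.439: effective rainfall P−Ia = 10087/1025 in
Q: (10087/1025)² ÷ (12337/1025) = 101747569/12645425 in (≈ 8.046 in)

Q = 101747569/12645425 in ≈ 8.046 in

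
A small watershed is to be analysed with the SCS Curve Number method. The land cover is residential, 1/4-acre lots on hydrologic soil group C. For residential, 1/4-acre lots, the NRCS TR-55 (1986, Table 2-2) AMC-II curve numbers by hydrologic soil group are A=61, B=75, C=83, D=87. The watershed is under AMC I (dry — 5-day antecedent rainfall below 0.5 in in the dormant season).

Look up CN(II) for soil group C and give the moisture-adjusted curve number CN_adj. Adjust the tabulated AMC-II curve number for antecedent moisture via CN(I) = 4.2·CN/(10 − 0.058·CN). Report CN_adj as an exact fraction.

NRCS table: residential, 1/4-acre lots, soil group C → CN(II) = 83
CN(I) from CN(II)=83: (4.2·83)/(10 − 0.058·83) = 174300/2593 ≈ 67.219

CN_adj = 174300/2593 ≈ 67.219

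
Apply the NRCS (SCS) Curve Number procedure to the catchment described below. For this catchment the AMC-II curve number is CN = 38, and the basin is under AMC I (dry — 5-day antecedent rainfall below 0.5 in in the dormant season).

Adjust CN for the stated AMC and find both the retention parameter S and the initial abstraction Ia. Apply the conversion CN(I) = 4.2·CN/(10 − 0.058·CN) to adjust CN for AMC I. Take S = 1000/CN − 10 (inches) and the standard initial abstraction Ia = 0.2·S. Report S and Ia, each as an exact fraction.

S = 15500/399 in ≈ 38.847 in; Ia = 3100/399 in ≈ 7.769 in

Dry (AMC I): CN(I) = 4.2·38/(10 − 0.058·38) = (798/5)/(1949/250) = 39900/1949 ≈ 20.472
Max retention: S = 1000/(39900/1949) − 10 = 15500/399 in (≈ 38.847 in)
Initial abstraction Ia = S/5 = (15500/399)/5 = 3100/399 ≈ 7.769 in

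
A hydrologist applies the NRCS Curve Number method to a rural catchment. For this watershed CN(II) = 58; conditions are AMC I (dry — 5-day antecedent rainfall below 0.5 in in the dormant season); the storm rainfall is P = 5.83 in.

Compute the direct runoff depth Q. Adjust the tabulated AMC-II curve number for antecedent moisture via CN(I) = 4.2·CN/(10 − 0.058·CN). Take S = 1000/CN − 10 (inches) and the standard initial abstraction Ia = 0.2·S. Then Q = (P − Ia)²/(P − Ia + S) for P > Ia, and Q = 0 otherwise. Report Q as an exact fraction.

CN(I) from CN(II)=58: (4.2·58)/(10 − 0.058·58) = 2900/79 ≈ 36.709
Retention S: 1000/CN − 10 with CN=36.709 → S = 500/29 ≈ 17.241 in
Ia = 0.2·(500/29) = 100/29 in ≈ 3.448 in
P − Ia = 5.830 − 3.448 = 6907/2900 ≈ 2.382 in (> 0, runoff occurs)
Q = (6907/2900)²/((6907/2900) + 500/29) = (47706649/8410000)/(56907/2900) = 47706649/165030300 in ≈ 0.289 in

Q = 47706649/165030300 in ≈ 0.289 in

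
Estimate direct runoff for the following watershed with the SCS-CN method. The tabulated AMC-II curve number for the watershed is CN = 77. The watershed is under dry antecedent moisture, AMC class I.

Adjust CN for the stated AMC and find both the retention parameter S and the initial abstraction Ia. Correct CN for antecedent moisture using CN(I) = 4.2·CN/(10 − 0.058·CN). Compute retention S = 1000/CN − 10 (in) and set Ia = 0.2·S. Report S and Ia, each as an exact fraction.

S = 11500/1617 in ≈ 7.112 in; Ia = 2300/1617 in ≈ 1.422 in

Dry (AMC I): CN(I) = 4.2·77/(10 − 0.058·77) = (1617/5)/(2767/500) = 161700/2767 ≈ 58.439
Max retention: S = 1000/(161700/2767) − 10 = 11500/1617 in (≈ 7.112 in)
Ia = 0.2·(11500/1617) = 2300/1617 in ≈ 1.422 in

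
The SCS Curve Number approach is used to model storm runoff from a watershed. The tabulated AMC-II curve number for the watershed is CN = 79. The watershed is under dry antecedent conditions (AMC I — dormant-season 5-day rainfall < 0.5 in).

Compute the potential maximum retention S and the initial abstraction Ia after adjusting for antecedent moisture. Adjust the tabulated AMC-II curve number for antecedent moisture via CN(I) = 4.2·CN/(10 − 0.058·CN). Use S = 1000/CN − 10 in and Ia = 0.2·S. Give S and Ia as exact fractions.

Dry (AMC I): CN(I) = 4.2·79/(10 − 0.058·79) = (1659/5)/(2709/500) = 7900/129 ≈ 61.240
S = 1000/(7900/129) − 10 = 500/79 in ≈ 6.329 in
Initial abstraction Ia = S/5 = (500/79)/5 = 100/79 ≈ 1.266 in

S = 500/79 in ≈ 6.329 in; Ia = 100/79 in ≈ 1.266 in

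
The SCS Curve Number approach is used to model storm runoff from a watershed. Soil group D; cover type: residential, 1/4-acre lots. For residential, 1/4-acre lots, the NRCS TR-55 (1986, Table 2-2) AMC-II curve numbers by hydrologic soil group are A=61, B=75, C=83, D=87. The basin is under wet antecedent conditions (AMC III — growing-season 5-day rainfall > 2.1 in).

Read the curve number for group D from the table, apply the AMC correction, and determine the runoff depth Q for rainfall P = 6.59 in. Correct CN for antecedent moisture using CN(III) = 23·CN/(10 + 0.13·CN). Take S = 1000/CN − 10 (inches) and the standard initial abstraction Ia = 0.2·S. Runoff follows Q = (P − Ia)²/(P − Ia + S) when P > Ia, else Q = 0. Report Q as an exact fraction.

Q = 1670967290281/284674065900 in ≈ 5.870 in

NRCS table: residential, 1/4-acre lots, soil group D → CN(II) = 87
CN(III) from CN(II)=87: (23·87)/(10 + 0.13·87) = 200100/2131 ≈ 93.900
Retention S: 1000/CN − 10 with CN=93.900 → S = 1300/2001 ≈ 0.650 in
Initial abstraction Ia = S/5 = (1300/2001)/5 = 260/2001 ≈ 0.130 in
Excess rainfall: 6.590 − 0.130 = 6.460 in; P > Ia so Q > 0
Runoff Q = (P−Ia)²/(P−Ia+S) = (6.460)²/(6.460+0.650) = 1670967290281/284674065900 ≈ 5.870 in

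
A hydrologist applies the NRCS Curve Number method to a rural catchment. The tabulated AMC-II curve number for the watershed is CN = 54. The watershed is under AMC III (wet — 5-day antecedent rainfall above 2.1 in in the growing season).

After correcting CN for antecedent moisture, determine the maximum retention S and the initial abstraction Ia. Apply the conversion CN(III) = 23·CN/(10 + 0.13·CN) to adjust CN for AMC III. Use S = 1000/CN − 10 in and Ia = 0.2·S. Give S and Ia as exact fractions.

CN(III) from CN(II)=54: (23·54)/(10 + 0.13·54) = 2700/37 ≈ 72.973
S = 1000/(2700/37) − 10 = 100/27 in ≈ 3.704 in
Ia = 0.2S: 0.2·3.704 = 0.741 in (exactly 20/27)

S = 100/27 in ≈ 3.704 in; Ia = 20/27 in ≈ 0.741 in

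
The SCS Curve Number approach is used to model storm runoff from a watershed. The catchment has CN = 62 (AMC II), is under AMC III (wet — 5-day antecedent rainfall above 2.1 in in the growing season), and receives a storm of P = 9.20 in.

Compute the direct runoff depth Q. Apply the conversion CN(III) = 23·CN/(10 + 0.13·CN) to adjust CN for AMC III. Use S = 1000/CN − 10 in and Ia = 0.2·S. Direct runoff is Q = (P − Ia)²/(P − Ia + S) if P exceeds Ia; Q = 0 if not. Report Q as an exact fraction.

Q = 477343202/72009435 in ≈ 6.629 in

Adjust CN=62 to AMC III: 23·62/(10 + 0.13·62) → 1426 ÷ (903/50) = 71300/903 ≈ 78.959
Retention S: 1000/CN − 10 with CN=78.959 → S = 1900/713 ≈ 2.665 in
Ia = 0.2·(1900/713) = 380/713 in ≈ 0.533 in
P − Ia = 9.200 − 0.533 = 30898/3565 ≈ 8.667 in (> 0, runoff occurs)
Q = (30898/3565)²/((30898/3565) + 1900/713) = (954686404/12709225)/(40398/3565) = 477343202/72009435 in ≈ 6.629 in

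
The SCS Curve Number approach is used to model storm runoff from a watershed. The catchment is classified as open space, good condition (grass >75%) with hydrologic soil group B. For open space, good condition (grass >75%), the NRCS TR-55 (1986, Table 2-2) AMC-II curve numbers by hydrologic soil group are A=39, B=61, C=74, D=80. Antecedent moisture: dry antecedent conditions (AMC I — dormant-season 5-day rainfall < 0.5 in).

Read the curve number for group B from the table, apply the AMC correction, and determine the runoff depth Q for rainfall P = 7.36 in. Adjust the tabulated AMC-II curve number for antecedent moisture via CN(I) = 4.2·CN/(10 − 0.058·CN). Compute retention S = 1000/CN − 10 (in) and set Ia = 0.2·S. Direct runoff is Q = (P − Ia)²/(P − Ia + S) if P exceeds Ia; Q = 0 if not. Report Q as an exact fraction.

NRCS table: open space, good condition (grass >75%), soil group B → CN(II) = 61
Adjust CN=61 to AMC I: 4.2·61/(10 − 0.058·61) → (1281/5) ÷ (3231/500) = 42700/1077 ≈ 39.647
Max retention: S = 1000/(42700/1077) − 10 = 6500/427 in (≈ 15.222 in)
Ia = 0.2S: 0.2·15.222 = 3.044 in (exactly 1300/427)
Excess rainfall: 7.360 − 3.044 = 4.316 in; P > Ia so Q > 0
Runoff Q = (P−Ia)²/(P−Ia+S) = (4.316)²/(4.316+15.222) = 265282578/278307925 ≈ 0.953 in

Q = 265282578/278307925 in ≈ 0.953 in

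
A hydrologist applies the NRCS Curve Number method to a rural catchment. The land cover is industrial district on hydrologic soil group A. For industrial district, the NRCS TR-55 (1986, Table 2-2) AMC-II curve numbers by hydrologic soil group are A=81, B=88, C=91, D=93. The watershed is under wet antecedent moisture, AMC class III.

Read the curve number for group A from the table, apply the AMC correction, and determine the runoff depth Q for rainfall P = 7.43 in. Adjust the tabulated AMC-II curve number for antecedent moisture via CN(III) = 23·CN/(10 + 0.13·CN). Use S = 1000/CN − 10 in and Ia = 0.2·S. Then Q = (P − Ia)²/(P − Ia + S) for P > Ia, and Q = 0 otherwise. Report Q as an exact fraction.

Q = 1812278671681/286195736700 in ≈ 6.332 in

NRCS table: industrial district, soil group A → CN(II) = 81
Adjust CN=81 to AMC III: 23·81/(10 + 0.13·81) → 1863 ÷ (2053/100) = 186300/2053 ≈ 90.745
Max retention: S = 1000/(186300/2053) − 10 = 1900/1863 in (≈ 1.020 in)
Initial abstraction Ia = S/5 = (1900/1863)/5 = 380/1863 ≈ 0.204 in
Since P=7.430 > Ia=0.204: effective rainfall P−Ia = 1346209/186300 in
Q: (1346209/186300)² ÷ (1536209/186300) = 1812278671681/286195736700 in (≈ 6.332 in)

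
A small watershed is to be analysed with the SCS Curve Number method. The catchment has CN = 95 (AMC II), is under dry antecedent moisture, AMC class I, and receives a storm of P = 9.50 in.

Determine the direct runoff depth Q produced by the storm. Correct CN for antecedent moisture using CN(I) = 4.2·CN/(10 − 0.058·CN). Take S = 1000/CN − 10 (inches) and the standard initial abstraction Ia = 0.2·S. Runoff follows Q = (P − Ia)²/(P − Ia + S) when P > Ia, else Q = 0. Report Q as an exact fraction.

Q = 54479161/6688038 in ≈ 8.146 in

Dry (AMC I): CN(I) = 4.2·95/(10 − 0.058·95) = 399/(449/100) = 39900/449 ≈ 88.864
S = 1000/(39900/449) − 10 = 500/399 in ≈ 1.253 in
Ia = 0.2S: 0.2·1.253 = 0.251 in (exactly 100/399)
Since P=9.500 > Ia=0.251: effective rainfall P−Ia = 7381/798 in
Runoff Q = (P−Ia)²/(P−Ia+S) = (9.249)²/(9.249+1.253) = 54479161/6688038 ≈ 8.146 in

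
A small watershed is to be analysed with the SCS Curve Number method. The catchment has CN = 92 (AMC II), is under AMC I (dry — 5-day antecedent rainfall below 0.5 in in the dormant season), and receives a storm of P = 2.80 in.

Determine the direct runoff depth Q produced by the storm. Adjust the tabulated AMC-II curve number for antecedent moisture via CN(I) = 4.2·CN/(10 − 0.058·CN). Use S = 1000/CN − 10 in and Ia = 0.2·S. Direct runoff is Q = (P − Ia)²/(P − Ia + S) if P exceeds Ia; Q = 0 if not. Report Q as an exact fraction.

Q = 16600322/12995115 in ≈ 1.277 in

Dry (AMC I): CN(I) = 4.2·92/(10 − 0.058·92) = (1932/5)/(583/125) = 48300/583 ≈ 82.847
Retention S: 1000/CN − 10 with CN=82.847 → S = 1000/483 ≈ 2.070 in
Ia = 0.2·(1000/483) = 200/483 in ≈ 0.414 in
P − Ia = 2.800 − 0.414 = 5762/2415 ≈ 2.386 in (> 0, runoff occurs)
Q = (5762/2415)²/((5762/2415) + 1000/483) = (33200644/5832225)/(10762/2415) = 16600322/12995115 in ≈ 1.277 in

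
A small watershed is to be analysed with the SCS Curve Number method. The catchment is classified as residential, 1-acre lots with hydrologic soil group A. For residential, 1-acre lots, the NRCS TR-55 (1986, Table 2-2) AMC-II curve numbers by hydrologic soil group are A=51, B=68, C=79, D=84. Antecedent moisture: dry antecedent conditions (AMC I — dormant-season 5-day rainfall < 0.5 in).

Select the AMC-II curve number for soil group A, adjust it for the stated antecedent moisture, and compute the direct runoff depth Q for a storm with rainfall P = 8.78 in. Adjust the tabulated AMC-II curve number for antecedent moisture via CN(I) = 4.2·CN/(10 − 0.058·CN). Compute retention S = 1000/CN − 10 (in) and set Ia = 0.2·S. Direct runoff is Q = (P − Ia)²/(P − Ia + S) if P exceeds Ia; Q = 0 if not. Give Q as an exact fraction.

NRCS table: residential, 1-acre lots, soil group A → CN(II) = 51
Dry (AMC I): CN(I) = 4.2·51/(10 − 0.058·51) = (1071/5)/(3521/500) = 15300/503 ≈ 30.417
Max retention: S = 1000/(15300/503) − 10 = 3500/153 in (≈ 22.876 in)
Ia = 0.2·(3500/153) = 700/153 in ≈ 4.575 in
Since P=8.780 > Ia=4.575: effective rainfall P−Ia = 32167/7650 in
Runoff Q = (P−Ia)²/(P−Ia+S) = (4.205)²/(4.205+22.876) = 1034715889/1584827550 ≈ 0.653 in

Q = 1034715889/1584827550 in ≈ 0.653 in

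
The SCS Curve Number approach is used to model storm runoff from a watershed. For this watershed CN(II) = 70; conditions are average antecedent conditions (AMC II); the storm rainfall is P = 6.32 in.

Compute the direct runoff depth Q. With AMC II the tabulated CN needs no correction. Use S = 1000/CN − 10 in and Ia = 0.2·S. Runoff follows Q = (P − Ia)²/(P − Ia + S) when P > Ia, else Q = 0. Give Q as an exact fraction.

Average conditions: CN = 70 (no AMC adjustment).
Retention S: 1000/CN − 10 with CN=70.000 → S = 30/7 ≈ 4.286 in
Ia = 0.2·(30/7) = 6/7 in ≈ 0.857 in
Since P=6.320 > Ia=0.857: effective rainfall P−Ia = 956/175 in
Q = (956/175)²/((956/175) + 30/7) = (913936/30625)/(1706/175) = 456968/149275 in ≈ 3.061 in

Q = 456968/149275 in ≈ 3.061 in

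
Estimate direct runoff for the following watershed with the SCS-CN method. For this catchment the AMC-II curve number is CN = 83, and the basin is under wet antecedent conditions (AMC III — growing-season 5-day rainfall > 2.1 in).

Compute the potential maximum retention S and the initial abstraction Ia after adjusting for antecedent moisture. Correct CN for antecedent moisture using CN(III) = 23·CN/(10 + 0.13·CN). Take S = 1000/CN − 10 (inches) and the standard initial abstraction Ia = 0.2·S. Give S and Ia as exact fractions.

S = 1700/1909 in ≈ 0.891 in; Ia = 340/1909 in ≈ 0.178 in

Adjust CN=83 to AMC III: 23·83/(10 + 0.13·83) → 1909 ÷ (2079/100) = 190900/2079 ≈ 91.823
Retention S: 1000/CN − 10 with CN=91.823 → S = 1700/1909 ≈ 0.891 in
Initial abstraction Ia = S/5 = (1700/1909)/5 = 340/1909 ≈ 0.178 in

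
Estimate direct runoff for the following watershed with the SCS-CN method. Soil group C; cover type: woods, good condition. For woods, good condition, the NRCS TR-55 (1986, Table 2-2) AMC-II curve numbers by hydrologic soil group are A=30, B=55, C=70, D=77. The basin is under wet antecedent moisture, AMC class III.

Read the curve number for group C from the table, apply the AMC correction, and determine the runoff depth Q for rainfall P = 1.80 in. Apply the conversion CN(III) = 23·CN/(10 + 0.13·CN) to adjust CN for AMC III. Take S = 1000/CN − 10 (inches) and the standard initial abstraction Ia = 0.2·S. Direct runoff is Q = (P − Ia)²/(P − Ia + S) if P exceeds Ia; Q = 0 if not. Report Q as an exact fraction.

NRCS table: woods, good condition, soil group C → CN(II) = 70
Adjust CN=70 to AMC III: 23·70/(10 + 0.13·70) → 1610 ÷ (191/10) = 16100/191 ≈ 84.293
Retention S: 1000/CN − 10 with CN=84.293 → S = 300/161 ≈ 1.863 in
Ia = 0.2S: 0.2·1.863 = 0.373 in (exactly 60/161)
Since P=1.800 > Ia=0.373: effective rainfall P−Ia = 1149/805 in
Q: (1149/805)² ÷ (2649/805) = 440067/710815 in (≈ 0.619 in)

Q = 440067/710815 in ≈ 0.619 in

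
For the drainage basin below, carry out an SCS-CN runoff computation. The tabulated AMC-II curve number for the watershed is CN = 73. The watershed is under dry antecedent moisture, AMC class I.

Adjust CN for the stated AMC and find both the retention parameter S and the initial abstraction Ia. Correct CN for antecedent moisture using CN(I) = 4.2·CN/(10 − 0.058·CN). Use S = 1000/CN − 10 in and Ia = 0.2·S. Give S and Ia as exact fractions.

Dry (AMC I): CN(I) = 4.2·73/(10 − 0.058·73) = (1533/5)/(2883/500) = 51100/961 ≈ 53.174
Max retention: S = 1000/(51100/961) − 10 = 4500/511 in (≈ 8.806 in)
Ia = 0.2S: 0.2·8.806 = 1.761 in (exactly 900/511)

S = 4500/511 in ≈ 8.806 in; Ia = 900/511 in ≈ 1.761 in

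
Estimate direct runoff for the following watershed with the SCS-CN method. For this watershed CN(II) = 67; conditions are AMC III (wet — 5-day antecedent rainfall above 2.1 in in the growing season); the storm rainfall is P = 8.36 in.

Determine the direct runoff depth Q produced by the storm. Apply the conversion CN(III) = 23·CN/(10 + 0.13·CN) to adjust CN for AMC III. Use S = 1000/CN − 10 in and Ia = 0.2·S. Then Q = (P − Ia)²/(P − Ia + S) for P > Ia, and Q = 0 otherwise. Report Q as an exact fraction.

Q = 8488401251/1359123475 in ≈ 6.245 in

Adjust CN=67 to AMC III: 23·67/(10 + 0.13·67) → 1541 ÷ (1871/100) = 154100/1871 ≈ 82.362
S = 1000/(154100/1871) − 10 = 3300/1541 in ≈ 2.141 in
Initial abstraction Ia = S/5 = (3300/1541)/5 = 660/1541 ≈ 0.428 in
P − Ia = 8.360 − 0.428 = 305569/38525 ≈ 7.932 in (> 0, runoff occurs)
Q = (305569/38525)²/((305569/38525) + 3300/1541) = (93372413761/1484175625)/(388069/38525) = 8488401251/1359123475 in ≈ 6.245 in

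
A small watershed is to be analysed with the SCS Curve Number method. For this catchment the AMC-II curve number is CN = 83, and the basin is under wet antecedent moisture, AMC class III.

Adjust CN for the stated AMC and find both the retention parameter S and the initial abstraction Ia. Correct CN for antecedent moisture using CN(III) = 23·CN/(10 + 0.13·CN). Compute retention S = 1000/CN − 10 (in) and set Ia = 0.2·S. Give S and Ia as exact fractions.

S = 1700/1909 in ≈ 0.891 in; Ia = 340/1909 in ≈ 0.178 in

CN(III) from CN(II)=83: (23·83)/(10 + 0.13·83) = 190900/2079 ≈ 91.823
S = 1000/(190900/2079) − 10 = 1700/1909 in ≈ 0.891 in
Ia = 0.2·(1700/1909) = 340/1909 in ≈ 0.178 in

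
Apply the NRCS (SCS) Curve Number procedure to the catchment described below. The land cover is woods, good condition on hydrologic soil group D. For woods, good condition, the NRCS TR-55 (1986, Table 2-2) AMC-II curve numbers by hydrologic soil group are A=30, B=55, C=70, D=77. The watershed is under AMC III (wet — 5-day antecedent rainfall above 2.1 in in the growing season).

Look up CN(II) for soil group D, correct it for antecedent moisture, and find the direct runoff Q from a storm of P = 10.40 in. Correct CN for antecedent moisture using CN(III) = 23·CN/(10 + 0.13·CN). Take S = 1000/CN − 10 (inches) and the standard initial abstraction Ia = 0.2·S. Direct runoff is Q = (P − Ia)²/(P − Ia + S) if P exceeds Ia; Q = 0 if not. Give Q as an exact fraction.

NRCS table: woods, good condition, soil group D → CN(II) = 77
Wet (AMC III): CN(III) = 23·77/(10 + 0.13·77) = 1771/(2001/100) = 7700/87 ≈ 88.506
Retention S: 1000/CN − 10 with CN=88.506 → S = 100/77 ≈ 1.299 in
Ia = 0.2S: 0.2·1.299 = 0.260 in (exactly 20/77)
P − Ia = 10.400 − 0.260 = 3904/385 ≈ 10.140 in (> 0, runoff occurs)
Q = (3904/385)²/((3904/385) + 100/77) = (15241216/148225)/(4404/385) = 3810304/423885 in ≈ 8.989 in

Q = 3810304/423885 in ≈ 8.989 in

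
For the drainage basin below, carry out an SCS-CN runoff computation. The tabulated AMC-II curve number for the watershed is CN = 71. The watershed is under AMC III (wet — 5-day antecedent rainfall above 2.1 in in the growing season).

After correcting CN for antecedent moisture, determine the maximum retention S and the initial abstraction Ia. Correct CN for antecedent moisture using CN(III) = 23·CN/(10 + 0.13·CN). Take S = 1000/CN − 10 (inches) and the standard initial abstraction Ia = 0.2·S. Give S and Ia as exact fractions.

CN(III) from CN(II)=71: (23·71)/(10 + 0.13·71) = 163300/1923 ≈ 84.919
Max retention: S = 1000/(163300/1923) − 10 = 2900/1633 in (≈ 1.776 in)
Ia = 0.2·(2900/1633) = 580/1633 in ≈ 0.355 in

S = 2900/1633 in ≈ 1.776 in; Ia = 580/1633 in ≈ 0.355 in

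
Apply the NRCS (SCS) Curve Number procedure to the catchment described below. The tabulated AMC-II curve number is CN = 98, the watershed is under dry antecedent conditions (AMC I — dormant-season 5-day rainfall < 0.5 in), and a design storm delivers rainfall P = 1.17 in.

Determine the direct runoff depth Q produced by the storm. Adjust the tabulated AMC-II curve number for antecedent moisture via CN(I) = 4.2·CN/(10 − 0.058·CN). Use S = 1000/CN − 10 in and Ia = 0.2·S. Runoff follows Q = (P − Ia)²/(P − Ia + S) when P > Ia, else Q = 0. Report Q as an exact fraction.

Q = 12186614449/16504439700 in ≈ 0.738 in

Adjust CN=98 to AMC I: 4.2·98/(10 − 0.058·98) → (2058/5) ÷ (1079/250) = 102900/1079 ≈ 95.366
Max retention: S = 1000/(102900/1079) − 10 = 500/1029 in (≈ 0.486 in)
Initial abstraction Ia = S/5 = (500/1029)/5 = 100/1029 ≈ 0.097 in
Since P=1.170 > Ia=0.097: effective rainfall P−Ia = 110393/102900 in
Q: (110393/102900)² ÷ (160393/102900) = 12186614449/16504439700 in (≈ 0.738 in)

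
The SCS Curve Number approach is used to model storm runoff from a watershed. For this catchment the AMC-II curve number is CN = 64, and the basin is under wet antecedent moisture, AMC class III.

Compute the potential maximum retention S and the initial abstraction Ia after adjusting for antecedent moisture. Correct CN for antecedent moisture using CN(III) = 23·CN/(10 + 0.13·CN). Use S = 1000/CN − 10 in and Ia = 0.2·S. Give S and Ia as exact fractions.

CN(III) from CN(II)=64: (23·64)/(10 + 0.13·64) = 18400/229 ≈ 80.349
S = 1000/(18400/229) − 10 = 225/92 in ≈ 2.446 in
Ia = 0.2S: 0.2·2.446 = 0.489 in (exactly 45/92)

S = 225/92 in ≈ 2.446 in; Ia = 45/92 in ≈ 0.489 in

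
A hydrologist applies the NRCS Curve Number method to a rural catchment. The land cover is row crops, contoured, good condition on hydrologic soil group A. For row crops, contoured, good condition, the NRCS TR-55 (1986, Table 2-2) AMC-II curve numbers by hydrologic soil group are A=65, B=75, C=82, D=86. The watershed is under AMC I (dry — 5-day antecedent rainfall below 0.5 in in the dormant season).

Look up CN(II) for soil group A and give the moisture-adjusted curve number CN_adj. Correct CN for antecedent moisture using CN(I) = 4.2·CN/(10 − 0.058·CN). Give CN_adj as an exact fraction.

NRCS table: row crops, contoured, good condition, soil group A → CN(II) = 65
Dry (AMC I): CN(I) = 4.2·65/(10 − 0.058·65) = 273/(623/100) = 3900/89 ≈ 43.820

CN_adj = 3900/89 ≈ 43.820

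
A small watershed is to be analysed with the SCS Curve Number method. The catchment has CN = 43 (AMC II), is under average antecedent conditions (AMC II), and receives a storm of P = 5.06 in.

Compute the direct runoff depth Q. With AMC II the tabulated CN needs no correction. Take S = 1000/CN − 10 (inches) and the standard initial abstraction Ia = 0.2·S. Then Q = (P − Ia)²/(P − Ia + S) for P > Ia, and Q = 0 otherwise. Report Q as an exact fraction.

Q = 26822041/72409850 in ≈ 0.370 in

Average conditions: CN = 43 (no AMC adjustment).
S = 1000/43 − 10 = 570/43 in ≈ 13.256 in
Initial abstraction Ia = S/5 = (570/43)/5 = 114/43 ≈ 2.651 in
Excess rainfall: 5.060 − 2.651 = 2.409 in; P > Ia so Q > 0
Runoff Q = (P−Ia)²/(P−Ia+S) = (2.409)²/(2.409+13.256) = 26822041/72409850 ≈ 0.370 in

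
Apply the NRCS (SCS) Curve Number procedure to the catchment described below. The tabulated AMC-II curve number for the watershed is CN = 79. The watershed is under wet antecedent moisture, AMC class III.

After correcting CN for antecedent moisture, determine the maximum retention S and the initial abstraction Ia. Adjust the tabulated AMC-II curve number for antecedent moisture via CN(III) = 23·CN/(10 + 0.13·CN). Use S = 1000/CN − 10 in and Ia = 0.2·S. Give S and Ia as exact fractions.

S = 2100/1817 in ≈ 1.156 in; Ia = 420/1817 in ≈ 0.231 in

Adjust CN=79 to AMC III: 23·79/(10 + 0.13·79) → 1817 ÷ (2027/100) = 181700/2027 ≈ 89.640
S = 1000/(181700/2027) − 10 = 2100/1817 in ≈ 1.156 in
Ia = 0.2S: 0.2·1.156 = 0.231 in (exactly 420/1817)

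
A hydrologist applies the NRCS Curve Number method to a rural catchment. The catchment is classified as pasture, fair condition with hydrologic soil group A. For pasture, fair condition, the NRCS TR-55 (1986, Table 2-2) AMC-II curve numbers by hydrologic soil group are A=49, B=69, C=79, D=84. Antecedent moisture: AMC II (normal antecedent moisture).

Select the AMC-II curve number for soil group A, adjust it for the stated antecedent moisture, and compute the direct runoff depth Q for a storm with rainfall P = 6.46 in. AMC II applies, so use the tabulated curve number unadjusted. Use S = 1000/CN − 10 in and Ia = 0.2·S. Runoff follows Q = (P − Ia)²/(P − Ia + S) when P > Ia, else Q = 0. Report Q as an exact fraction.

NRCS table: pasture, fair condition, soil group A → CN(II) = 49
AMC II — tabulated CN = 49 applies directly.
Retention S: 1000/CN − 10 with CN=49.000 → S = 510/49 ≈ 10.408 in
Ia = 0.2S: 0.2·10.408 = 2.082 in (exactly 102/49)
Since P=6.460 > Ia=2.082: effective rainfall P−Ia = 10727/2450 in
Q = (10727/2450)²/((10727/2450) + 510/49) = (115068529/6002500)/(36227/2450) = 6768737/5220950 in ≈ 1.296 in

Q = 6768737/5220950 in ≈ 1.296 in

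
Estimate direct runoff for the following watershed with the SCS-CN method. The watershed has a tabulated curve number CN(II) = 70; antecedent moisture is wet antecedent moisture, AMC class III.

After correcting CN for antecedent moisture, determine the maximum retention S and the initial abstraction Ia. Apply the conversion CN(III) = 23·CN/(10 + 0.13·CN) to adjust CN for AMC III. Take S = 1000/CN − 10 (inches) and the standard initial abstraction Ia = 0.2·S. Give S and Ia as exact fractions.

Adjust CN=70 to AMC III: 23·70/(10 + 0.13·70) → 1610 ÷ (191/10) = 16100/191 ≈ 84.293
S = 1000/(16100/191) − 10 = 300/161 in ≈ 1.863 in
Ia = 0.2·(300/161) = 60/161 in ≈ 0.373 in

S = 300/161 in ≈ 1.863 in; Ia = 60/161 in ≈ 0.373 in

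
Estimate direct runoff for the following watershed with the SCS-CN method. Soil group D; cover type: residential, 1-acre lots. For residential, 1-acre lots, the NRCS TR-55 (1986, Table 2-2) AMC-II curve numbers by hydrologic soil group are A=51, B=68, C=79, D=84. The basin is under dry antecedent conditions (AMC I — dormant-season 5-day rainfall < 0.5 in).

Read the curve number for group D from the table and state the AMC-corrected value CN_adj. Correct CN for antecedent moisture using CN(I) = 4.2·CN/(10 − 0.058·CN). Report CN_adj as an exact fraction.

NRCS table: residential, 1-acre lots, soil group D → CN(II) = 84
Adjust CN=84 to AMC I: 4.2·84/(10 − 0.058·84) → (1764/5) ÷ (641/125) = 44100/641 ≈ 68.799

CN_adj = 44100/641 ≈ 68.799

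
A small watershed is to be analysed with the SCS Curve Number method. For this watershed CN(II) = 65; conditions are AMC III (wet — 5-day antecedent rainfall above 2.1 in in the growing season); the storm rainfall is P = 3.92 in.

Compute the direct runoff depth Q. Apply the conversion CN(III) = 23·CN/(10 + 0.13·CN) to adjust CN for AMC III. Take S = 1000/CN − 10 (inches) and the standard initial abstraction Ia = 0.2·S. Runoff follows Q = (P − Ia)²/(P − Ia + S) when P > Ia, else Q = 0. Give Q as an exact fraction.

Q = 47553086/23120175 in ≈ 2.057 in

Adjust CN=65 to AMC III: 23·65/(10 + 0.13·65) → 1495 ÷ (369/20) = 29900/369 ≈ 81.030
Retention S: 1000/CN − 10 with CN=81.030 → S = 700/299 ≈ 2.341 in
Ia = 0.2·(700/299) = 140/299 in ≈ 0.468 in
Excess rainfall: 3.920 − 0.468 = 3.452 in; P > Ia so Q > 0
Runoff Q = (P−Ia)²/(P−Ia+S) = (3.452)²/(3.452+2.341) = 47553086/23120175 ≈ 2.057 in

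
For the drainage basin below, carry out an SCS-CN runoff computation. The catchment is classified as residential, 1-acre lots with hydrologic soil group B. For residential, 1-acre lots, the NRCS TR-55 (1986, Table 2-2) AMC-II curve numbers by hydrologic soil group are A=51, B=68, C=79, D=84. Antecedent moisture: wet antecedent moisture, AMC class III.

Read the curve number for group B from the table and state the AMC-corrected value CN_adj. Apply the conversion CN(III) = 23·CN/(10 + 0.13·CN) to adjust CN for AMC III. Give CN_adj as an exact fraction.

CN_adj = 39100/471 ≈ 83.015

NRCS table: residential, 1-acre lots, soil group B → CN(II) = 68
Wet (AMC III): CN(III) = 23·68/(10 + 0.13·68) = 1564/(471/25) = 39100/471 ≈ 83.015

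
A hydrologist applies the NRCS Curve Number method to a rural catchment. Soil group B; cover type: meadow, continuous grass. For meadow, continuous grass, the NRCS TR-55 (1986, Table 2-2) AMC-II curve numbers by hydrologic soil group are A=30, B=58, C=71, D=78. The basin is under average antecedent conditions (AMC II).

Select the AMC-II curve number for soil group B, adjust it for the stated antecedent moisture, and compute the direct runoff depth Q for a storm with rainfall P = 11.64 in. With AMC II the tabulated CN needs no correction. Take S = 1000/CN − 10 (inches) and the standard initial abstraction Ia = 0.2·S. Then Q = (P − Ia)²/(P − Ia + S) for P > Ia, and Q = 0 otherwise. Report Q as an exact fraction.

Q = 18199107/3054425 in ≈ 5.958 in

NRCS table: meadow, continuous grass, soil group B → CN(II) = 58
CN(II) = 58; AMC II needs no correction.
S = 1000/58 − 10 = 210/29 in ≈ 7.241 in
Ia = 0.2·(210/29) = 42/29 in ≈ 1.448 in
Since P=11.640 > Ia=1.448: effective rainfall P−Ia = 7389/725 in
Q: (7389/725)² ÷ (12639/725) = 18199107/3054425 in (≈ 5.958 in)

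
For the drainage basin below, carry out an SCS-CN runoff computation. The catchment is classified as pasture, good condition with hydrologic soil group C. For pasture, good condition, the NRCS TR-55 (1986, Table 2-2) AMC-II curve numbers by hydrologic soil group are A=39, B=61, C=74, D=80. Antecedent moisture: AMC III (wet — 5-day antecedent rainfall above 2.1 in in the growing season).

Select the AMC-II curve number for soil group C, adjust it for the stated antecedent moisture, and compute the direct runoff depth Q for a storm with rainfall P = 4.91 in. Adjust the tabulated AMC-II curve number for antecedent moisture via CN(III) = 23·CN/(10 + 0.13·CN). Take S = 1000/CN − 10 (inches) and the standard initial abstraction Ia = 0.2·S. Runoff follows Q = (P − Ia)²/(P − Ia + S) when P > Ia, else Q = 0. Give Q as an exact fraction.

NRCS table: pasture, good condition, soil group C → CN(II) = 74
Wet (AMC III): CN(III) = 23·74/(10 + 0.13·74) = 1702/(981/50) = 85100/981 ≈ 86.748
S = 1000/(85100/981) − 10 = 1300/851 in ≈ 1.528 in
Ia = 0.2S: 0.2·1.528 = 0.306 in (exactly 260/851)
P − Ia = 4.910 − 0.306 = 391841/85100 ≈ 4.604 in (> 0, runoff occurs)
Runoff Q = (P−Ia)²/(P−Ia+S) = (4.604)²/(4.604+1.528) = 153539369281/44408669100 ≈ 3.457 in

Q = 153539369281/44408669100 in ≈ 3.457 in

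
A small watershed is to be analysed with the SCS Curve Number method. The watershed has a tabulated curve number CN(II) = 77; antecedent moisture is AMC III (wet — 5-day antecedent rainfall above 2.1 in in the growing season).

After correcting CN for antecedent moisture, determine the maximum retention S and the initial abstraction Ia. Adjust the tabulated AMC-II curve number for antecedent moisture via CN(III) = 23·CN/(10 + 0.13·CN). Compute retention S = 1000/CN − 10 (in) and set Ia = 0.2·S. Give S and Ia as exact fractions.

S = 100/77 in ≈ 1.299 in; Ia = 20/77 in ≈ 0.260 in

Adjust CN=77 to AMC III: 23·77/(10 + 0.13·77) → 1771 ÷ (2001/100) = 7700/87 ≈ 88.506
S = 1000/(7700/87) − 10 = 100/77 in ≈ 1.299 in
Ia = 0.2S: 0.2·1.299 = 0.260 in (exactly 20/77)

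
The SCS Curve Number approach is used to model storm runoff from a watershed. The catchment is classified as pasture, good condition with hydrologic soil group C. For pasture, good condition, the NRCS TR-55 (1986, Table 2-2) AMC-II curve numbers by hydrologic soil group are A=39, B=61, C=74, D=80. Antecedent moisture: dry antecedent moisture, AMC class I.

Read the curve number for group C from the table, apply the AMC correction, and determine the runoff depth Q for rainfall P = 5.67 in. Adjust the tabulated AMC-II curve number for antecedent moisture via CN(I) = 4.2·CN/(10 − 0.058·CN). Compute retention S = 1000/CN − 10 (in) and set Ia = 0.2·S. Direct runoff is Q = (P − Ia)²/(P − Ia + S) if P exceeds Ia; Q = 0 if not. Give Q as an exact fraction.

Q = 96446892481/74635434300 in ≈ 1.292 in

NRCS table: pasture, good condition, soil group C → CN(II) = 74
CN(I) from CN(II)=74: (4.2·74)/(10 − 0.058·74) = 77700/1427 ≈ 54.450
Retention S: 1000/CN − 10 with CN=54.450 → S = 6500/777 ≈ 8.366 in
Ia = 0.2S: 0.2·8.366 = 1.673 in (exactly 1300/777)
Since P=5.670 > Ia=1.673: effective rainfall P−Ia = 310559/77700 in
Q = (310559/77700)²/((310559/77700) + 6500/777) = (96446892481/6037290000)/(960559/77700) = 96446892481/74635434300 in ≈ 1.292 in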